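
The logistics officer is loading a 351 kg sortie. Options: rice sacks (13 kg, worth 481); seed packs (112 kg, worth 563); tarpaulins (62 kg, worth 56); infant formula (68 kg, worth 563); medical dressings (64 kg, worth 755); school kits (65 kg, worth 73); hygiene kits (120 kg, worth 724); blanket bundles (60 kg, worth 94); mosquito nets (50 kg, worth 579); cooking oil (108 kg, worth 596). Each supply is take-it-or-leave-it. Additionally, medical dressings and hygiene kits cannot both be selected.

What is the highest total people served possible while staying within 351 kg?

2974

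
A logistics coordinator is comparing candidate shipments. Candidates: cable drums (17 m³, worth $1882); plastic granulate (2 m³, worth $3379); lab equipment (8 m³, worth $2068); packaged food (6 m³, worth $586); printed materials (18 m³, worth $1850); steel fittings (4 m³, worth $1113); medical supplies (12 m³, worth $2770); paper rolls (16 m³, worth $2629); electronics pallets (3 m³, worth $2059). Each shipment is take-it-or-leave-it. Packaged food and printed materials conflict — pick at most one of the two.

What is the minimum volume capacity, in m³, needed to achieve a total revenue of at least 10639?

Minimise m³ subject to total revenue ≥ 10639.
plastic granulate + lab equipment + steel fittings + medical supplies + electronics pallets: 11389 revenue at 29 m³.
Any bundle with less than 29 m³ falls short of 10639.

29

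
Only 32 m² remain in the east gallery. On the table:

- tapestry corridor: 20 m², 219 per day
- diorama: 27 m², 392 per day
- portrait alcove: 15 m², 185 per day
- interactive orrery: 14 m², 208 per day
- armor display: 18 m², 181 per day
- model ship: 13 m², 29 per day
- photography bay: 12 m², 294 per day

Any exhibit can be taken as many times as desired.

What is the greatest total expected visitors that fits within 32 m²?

2×photography bay uses 24 of the 32 m² and totals 588.

588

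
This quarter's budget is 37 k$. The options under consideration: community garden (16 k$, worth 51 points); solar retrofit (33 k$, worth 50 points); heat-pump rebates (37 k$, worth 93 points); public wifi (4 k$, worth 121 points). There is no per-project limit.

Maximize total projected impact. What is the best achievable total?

9×public wifi uses 36 of the 37 k$ and totals 1089.
That's the maximum — no swap from here does better than 1089.

1089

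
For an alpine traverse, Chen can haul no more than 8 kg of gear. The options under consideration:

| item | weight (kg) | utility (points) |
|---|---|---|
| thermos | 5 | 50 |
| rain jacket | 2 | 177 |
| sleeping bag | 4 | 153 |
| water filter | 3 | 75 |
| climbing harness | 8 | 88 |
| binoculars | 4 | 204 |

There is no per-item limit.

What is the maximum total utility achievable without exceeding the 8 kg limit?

708

By utility per kg: rain jacket 88.50, binoculars 51.00, sleeping bag 38.25 lead.
The ratio ordering already packs tightly: 4×rain jacket, 8 kg, 708.
No other feasible combination exceeds 708.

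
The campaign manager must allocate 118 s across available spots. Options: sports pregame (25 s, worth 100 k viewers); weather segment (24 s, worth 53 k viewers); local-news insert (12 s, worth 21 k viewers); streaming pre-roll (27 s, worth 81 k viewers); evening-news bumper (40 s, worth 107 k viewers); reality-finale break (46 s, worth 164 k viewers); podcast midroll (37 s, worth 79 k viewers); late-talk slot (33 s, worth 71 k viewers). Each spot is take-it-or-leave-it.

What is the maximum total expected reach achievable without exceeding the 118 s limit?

371

The ratio heuristic lands on sports pregame + local-news insert + streaming pre-roll + reality-finale break (366) but leaves 8 s idle.
Replace local-news insert and streaming pre-roll with evening-news bumper: the trade gains 5 net, giving 371 at 111 s.
Next best is sports pregame + local-news insert + streaming pre-roll + reality-finale break at 366 (110 s) — short by 5.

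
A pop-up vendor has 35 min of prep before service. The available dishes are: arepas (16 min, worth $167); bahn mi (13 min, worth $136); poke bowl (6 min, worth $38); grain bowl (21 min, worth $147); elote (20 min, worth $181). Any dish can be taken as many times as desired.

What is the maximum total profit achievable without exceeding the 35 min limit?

341

Ranking by ratio (profit/min): bahn mi 10.46, arepas 10.44, elote 9.05.
A density-first pass picks 2×bahn mi + poke bowl — 310 at 32 min.
Replace bahn mi with arepas: the trade gains 31 net, giving 341 at 35 min.
Nothing else within 35 min beats 341.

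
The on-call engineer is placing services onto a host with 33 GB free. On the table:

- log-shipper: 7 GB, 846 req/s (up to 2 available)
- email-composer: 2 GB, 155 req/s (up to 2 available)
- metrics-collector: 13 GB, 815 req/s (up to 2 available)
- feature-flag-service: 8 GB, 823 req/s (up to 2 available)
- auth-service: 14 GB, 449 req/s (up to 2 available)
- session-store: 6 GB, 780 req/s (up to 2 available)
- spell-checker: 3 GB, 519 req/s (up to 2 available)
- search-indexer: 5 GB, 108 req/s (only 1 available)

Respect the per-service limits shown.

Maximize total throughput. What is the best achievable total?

The ratio ordering already packs tightly: 2×log-shipper + 2×session-store + 2×spell-checker, 32 GB, 4290.
Nothing else within 33 GB beats 4290.

4290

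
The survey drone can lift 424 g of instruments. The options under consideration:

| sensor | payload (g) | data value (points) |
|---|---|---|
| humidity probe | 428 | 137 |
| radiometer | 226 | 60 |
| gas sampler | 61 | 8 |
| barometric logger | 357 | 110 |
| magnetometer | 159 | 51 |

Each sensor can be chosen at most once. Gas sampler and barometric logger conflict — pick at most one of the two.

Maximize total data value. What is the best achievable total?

Ranking by ratio (data value/g): magnetometer 0.32, humidity probe 0.32, barometric logger 0.31, radiometer 0.27.
The ratio ordering already packs tightly: radiometer + magnetometer, 385 g, 111.
Every other selection either busts 424 g or breaks a pairing rule or fails to beat 111.

111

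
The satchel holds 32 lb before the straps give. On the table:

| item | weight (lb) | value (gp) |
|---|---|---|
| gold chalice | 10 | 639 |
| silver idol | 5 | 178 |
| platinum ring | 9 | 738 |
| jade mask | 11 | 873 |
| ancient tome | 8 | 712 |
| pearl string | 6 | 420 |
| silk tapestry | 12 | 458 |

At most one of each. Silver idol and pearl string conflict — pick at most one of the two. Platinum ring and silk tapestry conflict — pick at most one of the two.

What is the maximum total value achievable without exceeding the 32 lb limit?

The ratio ordering already packs tightly: platinum ring + jade mask + ancient tome, 28 lb, 2323.
The spare 4 lb is too small for any remaining item, and no feasible exchange beats 2323.

2323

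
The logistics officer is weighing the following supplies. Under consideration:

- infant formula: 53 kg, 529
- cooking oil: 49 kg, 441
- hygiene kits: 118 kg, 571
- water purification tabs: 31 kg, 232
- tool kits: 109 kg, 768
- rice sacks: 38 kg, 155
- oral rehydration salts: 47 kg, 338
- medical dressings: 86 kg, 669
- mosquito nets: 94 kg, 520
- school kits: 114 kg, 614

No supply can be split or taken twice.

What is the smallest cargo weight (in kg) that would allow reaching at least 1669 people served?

211

Minimise kg subject to total people served ≥ 1669.
Taking infant formula + cooking oil + tool kits gives 1738 (≥ 1669) for 211 kg.
Any bundle with less than 211 kg falls short of 1669.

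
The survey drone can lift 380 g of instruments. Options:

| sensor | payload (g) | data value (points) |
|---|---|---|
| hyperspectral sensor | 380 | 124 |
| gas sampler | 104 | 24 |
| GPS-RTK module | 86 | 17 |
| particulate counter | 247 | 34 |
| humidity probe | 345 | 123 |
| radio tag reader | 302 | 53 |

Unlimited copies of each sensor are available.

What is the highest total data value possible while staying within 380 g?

By data value per g: humidity probe 0.36, hyperspectral sensor 0.33, gas sampler 0.23, GPS-RTK module 0.20 lead.
The ratio heuristic lands on humidity probe (123) but leaves 35 g idle.
The 345 g tied up in humidity probe is better spent on hyperspectral sensor — total rises to 124 (380 g).
No other feasible combination exceeds 124.

124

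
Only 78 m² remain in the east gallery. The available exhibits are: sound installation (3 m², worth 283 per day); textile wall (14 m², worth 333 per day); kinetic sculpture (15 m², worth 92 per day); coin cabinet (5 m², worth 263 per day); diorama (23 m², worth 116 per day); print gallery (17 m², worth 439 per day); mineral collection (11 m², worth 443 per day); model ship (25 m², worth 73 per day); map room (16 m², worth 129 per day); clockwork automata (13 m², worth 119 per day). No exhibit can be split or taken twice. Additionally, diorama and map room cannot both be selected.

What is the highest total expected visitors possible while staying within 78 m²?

Sound installation + textile wall + kinetic sculpture + coin cabinet + print gallery + mineral collection + clockwork automata uses 78 of the 78 m² and totals 1972.
That's the maximum — no feasible swap from here does better than 1972.

1972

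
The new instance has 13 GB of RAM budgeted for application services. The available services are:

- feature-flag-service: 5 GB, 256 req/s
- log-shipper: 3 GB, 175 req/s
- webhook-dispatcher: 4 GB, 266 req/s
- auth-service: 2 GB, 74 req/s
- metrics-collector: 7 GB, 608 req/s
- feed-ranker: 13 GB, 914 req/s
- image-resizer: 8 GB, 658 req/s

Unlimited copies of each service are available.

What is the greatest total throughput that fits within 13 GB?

A density-first pass picks webhook-dispatcher + auth-service + metrics-collector — 948 at 13 GB.
Dropping webhook-dispatcher and auth-service frees 6 GB; slotting in 2×log-shipper (6 GB) lifts the total to 958 at 13 GB.
No other feasible combination exceeds 958.

958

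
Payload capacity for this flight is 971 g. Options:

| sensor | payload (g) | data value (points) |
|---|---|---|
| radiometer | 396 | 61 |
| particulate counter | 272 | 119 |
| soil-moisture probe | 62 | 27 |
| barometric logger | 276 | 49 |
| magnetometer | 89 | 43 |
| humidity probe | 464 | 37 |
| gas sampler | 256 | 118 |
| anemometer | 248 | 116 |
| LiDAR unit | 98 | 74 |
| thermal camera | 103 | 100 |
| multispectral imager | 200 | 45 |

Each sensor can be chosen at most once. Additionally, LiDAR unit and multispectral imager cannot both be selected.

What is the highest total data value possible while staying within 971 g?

496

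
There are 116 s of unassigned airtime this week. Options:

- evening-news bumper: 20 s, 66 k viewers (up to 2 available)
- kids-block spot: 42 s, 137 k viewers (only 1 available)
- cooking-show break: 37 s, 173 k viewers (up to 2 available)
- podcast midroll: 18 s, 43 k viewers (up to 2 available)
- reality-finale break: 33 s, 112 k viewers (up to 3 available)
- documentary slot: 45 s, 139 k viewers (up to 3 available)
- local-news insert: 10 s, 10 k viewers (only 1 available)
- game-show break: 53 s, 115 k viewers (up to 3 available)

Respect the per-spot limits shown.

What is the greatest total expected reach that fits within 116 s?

483

Filling by ratio: 2×cooking-show break + reality-finale break for 458, with 9 s left unused.
Dropping reality-finale break frees 33 s; slotting in kids-block spot (42 s) lifts the total to 483 at 116 s.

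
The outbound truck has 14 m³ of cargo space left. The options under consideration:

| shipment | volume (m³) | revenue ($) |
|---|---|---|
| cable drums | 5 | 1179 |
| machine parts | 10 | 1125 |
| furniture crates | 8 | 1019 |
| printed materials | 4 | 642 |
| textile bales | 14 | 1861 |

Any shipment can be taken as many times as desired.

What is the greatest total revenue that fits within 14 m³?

3000

Taking 2×cable drums + printed materials: 14 m³ used, 3000 in revenue.
That's the maximum — no swap from here does better than 3000.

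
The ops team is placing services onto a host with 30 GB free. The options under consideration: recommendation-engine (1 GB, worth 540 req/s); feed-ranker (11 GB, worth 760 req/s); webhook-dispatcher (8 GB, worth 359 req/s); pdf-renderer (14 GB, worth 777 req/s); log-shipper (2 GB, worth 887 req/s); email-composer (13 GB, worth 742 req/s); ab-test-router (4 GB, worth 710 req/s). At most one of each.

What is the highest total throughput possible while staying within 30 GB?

3273

Taking the top-ratio services first gives recommendation-engine + feed-ranker + webhook-dispatcher + log-shipper + ab-test-router for 3256 (26 GB).
The 11 GB tied up in feed-ranker is better spent on pdf-renderer — total rises to 3273 (29 GB).
No other feasible combination exceeds 3273.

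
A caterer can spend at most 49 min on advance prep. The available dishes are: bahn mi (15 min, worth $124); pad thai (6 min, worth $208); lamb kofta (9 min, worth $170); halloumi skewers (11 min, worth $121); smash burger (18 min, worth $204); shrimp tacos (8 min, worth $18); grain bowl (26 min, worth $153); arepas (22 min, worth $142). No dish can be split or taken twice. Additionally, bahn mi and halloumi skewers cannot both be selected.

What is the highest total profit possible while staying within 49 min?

706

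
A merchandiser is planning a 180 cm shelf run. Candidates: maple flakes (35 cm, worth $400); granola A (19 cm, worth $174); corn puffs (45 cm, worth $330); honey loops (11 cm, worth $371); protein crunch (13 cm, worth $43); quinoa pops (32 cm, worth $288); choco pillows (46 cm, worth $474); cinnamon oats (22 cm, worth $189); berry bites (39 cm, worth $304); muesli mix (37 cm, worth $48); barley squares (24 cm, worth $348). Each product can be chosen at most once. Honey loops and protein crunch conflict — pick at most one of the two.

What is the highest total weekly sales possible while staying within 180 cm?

2097

Density check — honey loops 33.73, barley squares 14.50, maple flakes 11.43, choco pillows 10.30 are the best per cm.
Taking maple flakes + granola A + corn puffs + honey loops + choco pillows + barley squares: 180 cm used, 2097 in weekly sales.
An exhaustive check of the 2048 subsets confirms 2097.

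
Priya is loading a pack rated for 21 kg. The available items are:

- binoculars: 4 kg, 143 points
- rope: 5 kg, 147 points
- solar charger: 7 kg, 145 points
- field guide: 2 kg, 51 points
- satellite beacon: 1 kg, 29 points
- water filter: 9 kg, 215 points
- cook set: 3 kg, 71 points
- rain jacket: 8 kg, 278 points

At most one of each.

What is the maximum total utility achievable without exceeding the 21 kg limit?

The ratio heuristic lands on binoculars + rope + field guide + satellite beacon + rain jacket (648) but leaves 1 kg idle.
Dropping field guide frees 2 kg; slotting in cook set (3 kg) lifts the total to 668 at 21 kg.
Next best is binoculars + rope + field guide + satellite beacon + rain jacket at 648 (20 kg) — short by 20.

668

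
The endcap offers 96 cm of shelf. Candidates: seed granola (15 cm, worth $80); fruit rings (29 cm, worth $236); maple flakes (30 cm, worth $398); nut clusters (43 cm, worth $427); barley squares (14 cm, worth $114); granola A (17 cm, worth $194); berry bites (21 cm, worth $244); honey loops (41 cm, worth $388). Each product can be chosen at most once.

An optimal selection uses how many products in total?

3

Optimal total is 1069.
maple flakes + nut clusters + berry bites hits 1069 at 94 cm.
Every optimal selection uses 3 products.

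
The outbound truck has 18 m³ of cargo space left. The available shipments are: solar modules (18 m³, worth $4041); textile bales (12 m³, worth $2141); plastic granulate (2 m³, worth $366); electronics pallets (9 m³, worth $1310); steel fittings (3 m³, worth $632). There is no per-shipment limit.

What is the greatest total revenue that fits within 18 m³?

Taking solar modules: 18 m³ used, 4041 in revenue.

4041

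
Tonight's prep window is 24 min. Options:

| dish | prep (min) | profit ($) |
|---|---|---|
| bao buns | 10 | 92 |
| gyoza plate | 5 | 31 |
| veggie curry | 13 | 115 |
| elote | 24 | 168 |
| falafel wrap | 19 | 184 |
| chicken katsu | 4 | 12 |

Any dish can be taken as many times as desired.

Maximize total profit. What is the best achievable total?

Density check — falafel wrap 9.68, bao buns 9.20, veggie curry 8.85, elote 7.00 are the best per min.
Taking gyoza plate + falafel wrap: 24 min used, 215 in profit.

215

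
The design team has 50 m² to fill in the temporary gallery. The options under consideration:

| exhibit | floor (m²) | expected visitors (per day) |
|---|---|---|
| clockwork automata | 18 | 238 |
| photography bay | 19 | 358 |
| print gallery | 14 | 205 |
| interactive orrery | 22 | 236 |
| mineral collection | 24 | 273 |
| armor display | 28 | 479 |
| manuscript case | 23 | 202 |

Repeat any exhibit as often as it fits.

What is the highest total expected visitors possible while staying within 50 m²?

Taking the top-ratio exhibits first gives 2×photography bay for 716 (38 m²).
Replace photography bay with armor display: the trade gains 121 net, giving 837 at 47 m².
Every other selection either busts 50 m² or fails to beat 837.

837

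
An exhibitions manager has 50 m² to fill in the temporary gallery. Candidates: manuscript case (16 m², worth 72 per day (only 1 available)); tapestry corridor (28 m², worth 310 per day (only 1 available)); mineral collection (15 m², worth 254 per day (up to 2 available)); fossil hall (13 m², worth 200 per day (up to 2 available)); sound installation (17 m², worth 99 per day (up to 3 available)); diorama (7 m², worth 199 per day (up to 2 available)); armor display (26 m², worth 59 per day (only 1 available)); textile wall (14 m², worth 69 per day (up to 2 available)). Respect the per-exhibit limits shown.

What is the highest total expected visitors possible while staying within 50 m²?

907

Filling by ratio: 2×mineral collection + 2×diorama for 906, with 6 m² left unused.
Replace diorama with fossil hall: the trade gains 1 net, giving 907 at 50 m².
Every other selection either busts 50 m² or exceeds an availability limit or fails to beat 907.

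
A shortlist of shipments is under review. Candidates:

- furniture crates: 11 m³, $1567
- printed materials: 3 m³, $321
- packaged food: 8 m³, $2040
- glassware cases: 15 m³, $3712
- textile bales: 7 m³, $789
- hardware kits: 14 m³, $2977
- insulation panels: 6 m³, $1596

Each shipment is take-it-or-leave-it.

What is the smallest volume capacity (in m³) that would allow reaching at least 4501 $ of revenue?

Minimise m³ subject to total revenue ≥ 4501.
hardware kits + insulation panels reaches 4573 using 20 m³.
Below 20 m³ the best achievable stays under 4501.

20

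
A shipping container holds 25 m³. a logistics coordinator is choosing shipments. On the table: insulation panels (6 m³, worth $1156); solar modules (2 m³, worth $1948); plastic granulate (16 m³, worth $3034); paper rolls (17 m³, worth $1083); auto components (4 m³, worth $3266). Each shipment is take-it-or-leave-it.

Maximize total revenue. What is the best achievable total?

8248

Greedy by ratio would take insulation panels + solar modules + auto components: 12 m³ used, total 6370.
The 6 m³ tied up in insulation panels is better spent on plastic granulate — total rises to 8248 (22 m³).
The closest alternative, insulation panels + solar modules + auto components, reaches only 6370.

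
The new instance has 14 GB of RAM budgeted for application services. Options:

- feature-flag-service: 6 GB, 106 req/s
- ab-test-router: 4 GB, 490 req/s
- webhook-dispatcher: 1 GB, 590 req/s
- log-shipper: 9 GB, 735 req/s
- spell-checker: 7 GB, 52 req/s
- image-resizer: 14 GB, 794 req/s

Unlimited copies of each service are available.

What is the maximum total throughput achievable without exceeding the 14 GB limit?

8260

14×webhook-dispatcher uses 14 of the 14 GB and totals 8260.
No other feasible combination exceeds 8260.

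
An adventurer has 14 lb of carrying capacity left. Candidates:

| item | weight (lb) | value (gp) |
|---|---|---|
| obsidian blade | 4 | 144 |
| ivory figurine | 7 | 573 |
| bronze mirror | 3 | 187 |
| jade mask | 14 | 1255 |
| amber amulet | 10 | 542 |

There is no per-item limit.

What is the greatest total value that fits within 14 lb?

1255

Ranking by ratio (value/lb): jade mask 89.64, ivory figurine 81.86, bronze mirror 62.33, amber amulet 54.20.
Taking jade mask: 14 lb used, 1255 in value.
Every other selection either busts 14 lb or fails to beat 1255.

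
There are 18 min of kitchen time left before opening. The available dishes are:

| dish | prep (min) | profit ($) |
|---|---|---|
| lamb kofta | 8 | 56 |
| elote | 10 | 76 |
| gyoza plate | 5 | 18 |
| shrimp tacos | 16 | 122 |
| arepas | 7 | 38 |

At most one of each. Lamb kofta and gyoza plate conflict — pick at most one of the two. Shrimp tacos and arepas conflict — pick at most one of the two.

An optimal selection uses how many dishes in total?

2

Optimal total is 132.
One optimal bundle: lamb kofta + elote (18 min).
Every optimal selection uses 2 dishes.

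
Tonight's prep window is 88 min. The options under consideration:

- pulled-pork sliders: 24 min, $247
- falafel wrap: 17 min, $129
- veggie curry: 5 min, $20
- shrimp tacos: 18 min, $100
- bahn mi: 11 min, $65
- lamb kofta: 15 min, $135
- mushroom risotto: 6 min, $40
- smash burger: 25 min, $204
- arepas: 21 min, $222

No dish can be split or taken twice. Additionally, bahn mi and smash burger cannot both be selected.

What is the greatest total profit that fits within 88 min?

By profit per min: arepas 10.57, pulled-pork sliders 10.29, lamb kofta 9.00, smash burger 8.16 lead.
Best packing: pulled-pork sliders + lamb kofta + smash burger + arepas — 85 min, 808 total.
Next best is pulled-pork sliders + falafel wrap + smash burger + arepas at 802 (87 min) — short by 6.

808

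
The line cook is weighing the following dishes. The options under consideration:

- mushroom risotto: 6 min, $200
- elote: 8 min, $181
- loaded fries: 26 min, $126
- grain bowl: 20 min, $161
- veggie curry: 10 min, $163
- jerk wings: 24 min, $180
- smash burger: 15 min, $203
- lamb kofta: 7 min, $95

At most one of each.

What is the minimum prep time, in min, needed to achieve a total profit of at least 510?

Look for the lowest-prep combination reaching 510.
Taking mushroom risotto + elote + veggie curry gives 544 (≥ 510) for 24 min.
No combination under 24 min hits 510.

24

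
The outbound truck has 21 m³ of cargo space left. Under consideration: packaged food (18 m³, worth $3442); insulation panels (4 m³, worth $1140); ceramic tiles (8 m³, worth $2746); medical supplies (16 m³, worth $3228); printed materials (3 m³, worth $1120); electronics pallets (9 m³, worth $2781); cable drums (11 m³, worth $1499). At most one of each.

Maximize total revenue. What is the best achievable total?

Ranking by ratio (revenue/m³): printed materials 373.33, ceramic tiles 343.25, electronics pallets 309.00, insulation panels 285.00.
The ratio heuristic lands on ceramic tiles + printed materials + electronics pallets (6647) but leaves 1 m³ idle.
Replace printed materials with insulation panels: the trade gains 20 net, giving 6667 at 21 m³.
Every other selection either busts 21 m³ or fails to beat 6667.

6667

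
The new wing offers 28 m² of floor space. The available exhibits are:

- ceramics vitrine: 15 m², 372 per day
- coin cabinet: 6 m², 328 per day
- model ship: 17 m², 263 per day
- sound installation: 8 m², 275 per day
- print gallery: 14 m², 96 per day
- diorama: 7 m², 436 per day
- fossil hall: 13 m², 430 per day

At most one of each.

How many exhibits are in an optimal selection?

3

Optimal total is 1194.
coin cabinet + diorama + fossil hall hits 1194 at 26 m².
Any selection reaching 1194 contains exactly 3 exhibits.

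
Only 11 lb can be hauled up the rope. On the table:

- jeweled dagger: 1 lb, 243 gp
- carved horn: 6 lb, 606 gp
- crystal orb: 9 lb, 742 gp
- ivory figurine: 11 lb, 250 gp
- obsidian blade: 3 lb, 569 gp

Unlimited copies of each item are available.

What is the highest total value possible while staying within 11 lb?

Best packing: 11×jeweled dagger — 11 lb, 2673 total.
Every other selection either busts 11 lb or fails to beat 2673.

2673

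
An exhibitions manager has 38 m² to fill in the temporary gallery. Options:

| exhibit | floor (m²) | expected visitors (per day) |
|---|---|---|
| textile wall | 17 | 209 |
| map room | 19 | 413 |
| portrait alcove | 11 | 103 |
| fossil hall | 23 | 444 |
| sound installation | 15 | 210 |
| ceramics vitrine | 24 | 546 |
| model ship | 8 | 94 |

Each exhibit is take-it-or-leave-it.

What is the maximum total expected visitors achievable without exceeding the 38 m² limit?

654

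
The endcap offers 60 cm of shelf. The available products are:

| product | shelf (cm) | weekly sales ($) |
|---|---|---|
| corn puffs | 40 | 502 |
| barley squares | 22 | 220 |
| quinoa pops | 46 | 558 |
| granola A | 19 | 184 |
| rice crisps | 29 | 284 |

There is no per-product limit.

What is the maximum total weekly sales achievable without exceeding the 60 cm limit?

686

Corn puffs + granola A uses 59 of the 60 cm and totals 686.
Nothing else within 60 cm beats 686.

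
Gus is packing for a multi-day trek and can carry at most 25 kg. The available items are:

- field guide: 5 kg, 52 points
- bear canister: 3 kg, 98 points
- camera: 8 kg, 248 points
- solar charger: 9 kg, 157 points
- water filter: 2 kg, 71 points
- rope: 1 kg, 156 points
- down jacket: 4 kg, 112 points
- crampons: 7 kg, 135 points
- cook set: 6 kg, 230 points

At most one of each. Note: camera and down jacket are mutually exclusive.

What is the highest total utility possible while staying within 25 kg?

Taking bear canister + camera + rope + crampons + cook set: 25 kg used, 867 in utility.
Runner-up field guide + bear canister + camera + water filter + rope + cook set tops out at 855.

867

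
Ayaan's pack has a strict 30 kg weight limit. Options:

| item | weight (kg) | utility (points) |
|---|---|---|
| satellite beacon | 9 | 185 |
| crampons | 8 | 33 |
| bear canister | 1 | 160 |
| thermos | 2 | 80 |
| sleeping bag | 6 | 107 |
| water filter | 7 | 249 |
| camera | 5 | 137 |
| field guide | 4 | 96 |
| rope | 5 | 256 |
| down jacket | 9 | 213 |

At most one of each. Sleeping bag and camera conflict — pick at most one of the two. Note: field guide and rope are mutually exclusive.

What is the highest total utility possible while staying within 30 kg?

Taking bear canister + thermos + water filter + camera + rope + down jacket: 29 kg used, 1095 in utility.
Nothing else feasible within 30 kg beats 1095.

1095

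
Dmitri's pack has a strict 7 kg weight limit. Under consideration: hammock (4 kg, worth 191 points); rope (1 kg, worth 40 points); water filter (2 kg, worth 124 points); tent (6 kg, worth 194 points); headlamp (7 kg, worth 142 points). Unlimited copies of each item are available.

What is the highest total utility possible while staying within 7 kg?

412

Density check — water filter 62.00, hammock 47.75, rope 40.00 are the best per kg.
Rope + 3×water filter uses 7 of the 7 kg and totals 412.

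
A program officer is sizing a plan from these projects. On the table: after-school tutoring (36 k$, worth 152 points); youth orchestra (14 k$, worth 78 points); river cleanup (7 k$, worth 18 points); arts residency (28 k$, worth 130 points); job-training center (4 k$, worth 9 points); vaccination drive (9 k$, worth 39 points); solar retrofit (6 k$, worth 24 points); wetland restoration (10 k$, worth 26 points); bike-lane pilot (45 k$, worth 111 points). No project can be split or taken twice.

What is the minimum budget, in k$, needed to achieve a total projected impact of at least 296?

67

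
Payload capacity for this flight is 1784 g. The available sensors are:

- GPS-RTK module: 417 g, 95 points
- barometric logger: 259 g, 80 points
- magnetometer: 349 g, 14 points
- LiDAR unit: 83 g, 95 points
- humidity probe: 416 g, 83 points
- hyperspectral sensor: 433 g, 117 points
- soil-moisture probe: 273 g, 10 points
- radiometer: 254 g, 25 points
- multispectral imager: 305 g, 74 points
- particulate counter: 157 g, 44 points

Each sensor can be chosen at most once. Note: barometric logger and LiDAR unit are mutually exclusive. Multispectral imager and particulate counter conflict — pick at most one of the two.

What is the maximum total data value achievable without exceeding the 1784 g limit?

464

GPS-RTK module + LiDAR unit + humidity probe + hyperspectral sensor + multispectral imager uses 1654 of the 1784 g and totals 464.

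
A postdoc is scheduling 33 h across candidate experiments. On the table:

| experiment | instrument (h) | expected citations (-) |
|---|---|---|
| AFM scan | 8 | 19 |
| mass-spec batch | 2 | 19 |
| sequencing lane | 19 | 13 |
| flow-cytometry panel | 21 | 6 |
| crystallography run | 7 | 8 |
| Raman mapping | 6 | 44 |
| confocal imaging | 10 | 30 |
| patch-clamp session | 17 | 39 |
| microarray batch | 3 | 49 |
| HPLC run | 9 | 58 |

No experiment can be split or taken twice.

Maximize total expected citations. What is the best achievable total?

Mass-spec batch + Raman mapping + confocal imaging + microarray batch + HPLC run uses 30 of the 33 h and totals 200.
That's the maximum — no swap from here does better than 200.

200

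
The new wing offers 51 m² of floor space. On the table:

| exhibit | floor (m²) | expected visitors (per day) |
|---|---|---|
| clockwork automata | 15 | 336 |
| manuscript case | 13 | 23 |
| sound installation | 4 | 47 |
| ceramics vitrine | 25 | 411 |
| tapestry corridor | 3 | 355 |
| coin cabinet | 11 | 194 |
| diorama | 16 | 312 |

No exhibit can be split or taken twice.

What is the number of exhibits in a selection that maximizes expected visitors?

Optimal total is 1244.
clockwork automata + sound installation + tapestry corridor + coin cabinet + diorama hits 1244 at 49 m².
All optima have 5 exhibits.

5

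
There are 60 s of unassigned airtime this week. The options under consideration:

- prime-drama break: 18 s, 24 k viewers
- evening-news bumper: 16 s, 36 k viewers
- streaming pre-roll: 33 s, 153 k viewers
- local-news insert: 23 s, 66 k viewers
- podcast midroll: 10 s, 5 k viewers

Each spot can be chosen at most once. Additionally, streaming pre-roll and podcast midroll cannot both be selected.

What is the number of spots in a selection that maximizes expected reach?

2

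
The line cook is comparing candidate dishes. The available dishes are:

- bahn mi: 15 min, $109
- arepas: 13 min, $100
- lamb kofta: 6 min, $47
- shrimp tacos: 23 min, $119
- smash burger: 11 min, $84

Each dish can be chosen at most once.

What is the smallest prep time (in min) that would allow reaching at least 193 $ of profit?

Need the lightest bundle worth ≥ 193.
bahn mi + smash burger: 193 profit at 26 min.
No combination under 26 min hits 193.

26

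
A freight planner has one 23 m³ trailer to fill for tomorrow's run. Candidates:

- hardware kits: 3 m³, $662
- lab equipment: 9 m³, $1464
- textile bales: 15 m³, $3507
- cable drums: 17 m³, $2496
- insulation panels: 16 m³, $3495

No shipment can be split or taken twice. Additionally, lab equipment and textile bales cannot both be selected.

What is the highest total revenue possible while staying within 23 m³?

4169

Hardware kits + textile bales uses 18 of the 23 m³ and totals 4169.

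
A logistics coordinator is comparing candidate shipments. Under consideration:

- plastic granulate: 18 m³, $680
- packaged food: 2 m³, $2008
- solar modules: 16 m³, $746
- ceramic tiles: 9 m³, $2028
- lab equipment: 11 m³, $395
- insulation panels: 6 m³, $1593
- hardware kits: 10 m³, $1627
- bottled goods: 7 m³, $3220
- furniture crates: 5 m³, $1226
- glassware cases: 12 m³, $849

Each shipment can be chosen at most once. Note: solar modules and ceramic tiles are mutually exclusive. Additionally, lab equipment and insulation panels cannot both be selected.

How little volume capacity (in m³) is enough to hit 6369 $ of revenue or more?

14

Look for the lowest-volume combination reaching 6369.
packaged food + bottled goods + furniture crates reaches 6454 using 14 m³.
No combination under 14 m³ hits 6369.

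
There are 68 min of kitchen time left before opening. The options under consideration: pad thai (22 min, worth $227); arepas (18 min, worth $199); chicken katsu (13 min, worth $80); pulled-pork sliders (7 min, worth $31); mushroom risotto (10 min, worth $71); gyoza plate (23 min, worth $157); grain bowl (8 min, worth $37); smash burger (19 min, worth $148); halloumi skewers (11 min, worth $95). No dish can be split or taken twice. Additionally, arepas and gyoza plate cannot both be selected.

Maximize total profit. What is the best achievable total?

623

Pad thai + arepas + pulled-pork sliders + mushroom risotto + halloumi skewers uses 68 of the 68 min and totals 623.
The closest alternative, pad thai + arepas + grain bowl + smash burger, reaches only 611.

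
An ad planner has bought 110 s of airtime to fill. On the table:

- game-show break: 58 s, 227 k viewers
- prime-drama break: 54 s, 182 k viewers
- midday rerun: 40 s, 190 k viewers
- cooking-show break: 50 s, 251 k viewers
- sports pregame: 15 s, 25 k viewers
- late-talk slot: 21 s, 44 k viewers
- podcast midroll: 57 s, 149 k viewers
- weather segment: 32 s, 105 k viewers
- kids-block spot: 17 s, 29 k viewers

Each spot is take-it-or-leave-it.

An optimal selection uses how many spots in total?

2

The maximum expected reach within 110 s is 478.
One optimal bundle: game-show break + cooking-show break (108 s).
All optima have 2 spots.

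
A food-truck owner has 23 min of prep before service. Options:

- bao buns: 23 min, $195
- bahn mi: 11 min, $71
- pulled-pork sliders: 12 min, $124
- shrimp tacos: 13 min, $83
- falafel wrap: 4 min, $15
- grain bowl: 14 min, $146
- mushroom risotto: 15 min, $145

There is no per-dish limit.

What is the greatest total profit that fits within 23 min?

195

Filling by ratio: 2×falafel wrap + grain bowl for 176, with 1 min left unused.
Replace 2×falafel wrap and grain bowl with bao buns: the trade gains 19 net, giving 195 at 23 min.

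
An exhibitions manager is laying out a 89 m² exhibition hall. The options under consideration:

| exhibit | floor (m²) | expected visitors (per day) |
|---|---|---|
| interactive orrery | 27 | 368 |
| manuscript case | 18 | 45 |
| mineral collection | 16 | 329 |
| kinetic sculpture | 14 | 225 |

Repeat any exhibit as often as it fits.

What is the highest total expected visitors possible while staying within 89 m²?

5×mineral collection uses 80 of the 89 m² and totals 1645.

1645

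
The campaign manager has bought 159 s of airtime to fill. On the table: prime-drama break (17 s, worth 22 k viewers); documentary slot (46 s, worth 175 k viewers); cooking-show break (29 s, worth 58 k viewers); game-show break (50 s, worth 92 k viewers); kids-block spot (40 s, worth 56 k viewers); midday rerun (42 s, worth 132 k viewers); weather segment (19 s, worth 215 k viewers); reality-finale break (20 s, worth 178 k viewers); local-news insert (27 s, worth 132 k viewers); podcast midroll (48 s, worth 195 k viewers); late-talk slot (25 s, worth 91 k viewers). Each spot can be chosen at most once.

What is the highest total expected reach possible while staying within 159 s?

854

Filling by ratio: prime-drama break + weather segment + reality-finale break + local-news insert + podcast midroll + late-talk slot for 833, with 3 s left unused.
Replace prime-drama break and local-news insert with documentary slot: the trade gains 21 net, giving 854 at 158 s.
That's the maximum — no swap from here does better than 854.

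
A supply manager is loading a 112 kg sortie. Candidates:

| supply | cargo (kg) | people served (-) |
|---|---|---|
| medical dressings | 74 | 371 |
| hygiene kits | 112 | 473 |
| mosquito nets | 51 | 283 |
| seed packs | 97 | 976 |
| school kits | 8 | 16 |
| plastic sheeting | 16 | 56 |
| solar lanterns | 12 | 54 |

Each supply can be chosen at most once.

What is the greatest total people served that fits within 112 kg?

1030

Taking seed packs + solar lanterns: 109 kg used, 1030 in people served.
Nothing else within 112 kg beats 1030.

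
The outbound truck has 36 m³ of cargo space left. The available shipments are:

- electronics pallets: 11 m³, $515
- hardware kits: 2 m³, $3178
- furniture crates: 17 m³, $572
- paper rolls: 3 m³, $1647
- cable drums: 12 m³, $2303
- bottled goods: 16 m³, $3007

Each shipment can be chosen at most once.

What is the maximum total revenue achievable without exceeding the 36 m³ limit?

Taking hardware kits + paper rolls + cable drums + bottled goods: 33 m³ used, 10135 in revenue.
Next best is hardware kits + cable drums + bottled goods at 8488 (30 m³) — short by 1647.

10135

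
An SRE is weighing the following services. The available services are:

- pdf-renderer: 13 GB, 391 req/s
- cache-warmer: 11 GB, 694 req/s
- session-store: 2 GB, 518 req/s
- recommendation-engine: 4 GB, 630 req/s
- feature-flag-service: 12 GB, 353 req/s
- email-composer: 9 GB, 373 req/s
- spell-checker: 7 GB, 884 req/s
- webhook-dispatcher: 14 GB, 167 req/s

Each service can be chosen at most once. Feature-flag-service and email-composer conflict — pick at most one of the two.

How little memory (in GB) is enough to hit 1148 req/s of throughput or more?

6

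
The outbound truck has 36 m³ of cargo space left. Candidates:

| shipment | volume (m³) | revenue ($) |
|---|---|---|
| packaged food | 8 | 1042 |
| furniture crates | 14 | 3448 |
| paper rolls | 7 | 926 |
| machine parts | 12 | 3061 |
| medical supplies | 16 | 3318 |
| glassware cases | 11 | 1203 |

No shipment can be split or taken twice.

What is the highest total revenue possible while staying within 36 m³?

7551

Taking the top-ratio shipments first gives furniture crates + paper rolls + machine parts for 7435 (33 m³).
The 7 m³ tied up in paper rolls is better spent on packaged food — total rises to 7551 (34 m³).
The closest alternative, furniture crates + paper rolls + machine parts, reaches only 7435.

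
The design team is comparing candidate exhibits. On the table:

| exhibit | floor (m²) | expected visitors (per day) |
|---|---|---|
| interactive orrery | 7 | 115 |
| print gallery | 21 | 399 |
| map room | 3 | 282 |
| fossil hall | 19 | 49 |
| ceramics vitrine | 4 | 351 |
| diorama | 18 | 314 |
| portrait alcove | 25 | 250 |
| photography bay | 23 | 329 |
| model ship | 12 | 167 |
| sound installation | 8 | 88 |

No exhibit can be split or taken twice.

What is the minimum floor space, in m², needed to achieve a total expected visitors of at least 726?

14

Minimise m² subject to total expected visitors ≥ 726.
interactive orrery + map room + ceramics vitrine: 748 expected visitors at 14 m².
No combination under 14 m² hits 726.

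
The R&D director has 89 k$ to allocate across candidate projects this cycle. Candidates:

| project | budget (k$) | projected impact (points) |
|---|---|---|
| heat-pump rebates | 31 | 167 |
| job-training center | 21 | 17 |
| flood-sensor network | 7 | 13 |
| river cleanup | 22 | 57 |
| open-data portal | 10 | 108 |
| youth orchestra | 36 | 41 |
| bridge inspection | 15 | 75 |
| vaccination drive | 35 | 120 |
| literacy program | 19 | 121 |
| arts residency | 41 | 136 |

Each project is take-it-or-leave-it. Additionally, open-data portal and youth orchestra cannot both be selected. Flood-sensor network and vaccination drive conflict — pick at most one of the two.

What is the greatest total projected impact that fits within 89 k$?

Heat-pump rebates + flood-sensor network + open-data portal + bridge inspection + literacy program uses 82 of the 89 k$ and totals 484.

484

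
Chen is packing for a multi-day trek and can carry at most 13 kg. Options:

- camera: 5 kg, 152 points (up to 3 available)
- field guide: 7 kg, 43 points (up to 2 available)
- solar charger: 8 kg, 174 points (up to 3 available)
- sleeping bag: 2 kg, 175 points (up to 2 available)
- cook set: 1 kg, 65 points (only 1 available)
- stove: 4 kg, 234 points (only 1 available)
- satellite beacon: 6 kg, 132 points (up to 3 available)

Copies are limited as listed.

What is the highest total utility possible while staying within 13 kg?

736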